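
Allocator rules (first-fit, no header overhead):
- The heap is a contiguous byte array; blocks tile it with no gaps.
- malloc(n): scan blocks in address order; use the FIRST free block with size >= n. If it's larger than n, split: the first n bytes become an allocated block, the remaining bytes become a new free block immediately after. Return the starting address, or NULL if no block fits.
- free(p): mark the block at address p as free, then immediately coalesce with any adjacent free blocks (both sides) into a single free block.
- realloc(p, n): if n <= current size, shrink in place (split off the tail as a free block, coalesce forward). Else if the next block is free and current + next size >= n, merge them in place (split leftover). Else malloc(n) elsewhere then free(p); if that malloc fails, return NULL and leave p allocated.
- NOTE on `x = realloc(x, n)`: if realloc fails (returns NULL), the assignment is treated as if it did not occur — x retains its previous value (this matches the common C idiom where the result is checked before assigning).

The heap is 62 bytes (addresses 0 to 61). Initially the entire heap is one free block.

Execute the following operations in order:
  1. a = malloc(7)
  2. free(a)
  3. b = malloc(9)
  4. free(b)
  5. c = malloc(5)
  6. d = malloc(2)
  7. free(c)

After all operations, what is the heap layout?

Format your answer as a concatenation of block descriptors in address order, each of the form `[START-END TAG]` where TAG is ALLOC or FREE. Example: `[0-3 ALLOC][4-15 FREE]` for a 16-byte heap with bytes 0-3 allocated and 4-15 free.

Answer: [0-4 FREE][5-6 ALLOC][7-61 FREE]

Derivation:
Op 1: a = malloc(7) -> a = 0; heap: [0-6 ALLOC][7-61 FREE]
Op 2: free(a) -> (freed a); heap: [0-61 FREE]
Op 3: b = malloc(9) -> b = 0; heap: [0-8 ALLOC][9-61 FREE]
Op 4: free(b) -> (freed b); heap: [0-61 FREE]
Op 5: c = malloc(5) -> c = 0; heap: [0-4 ALLOC][5-61 FREE]
Op 6: d = malloc(2) -> d = 5; heap: [0-4 ALLOC][5-6 ALLOC][7-61 FREE]
Op 7: free(c) -> (freed c); heap: [0-4 FREE][5-6 ALLOC][7-61 FREE]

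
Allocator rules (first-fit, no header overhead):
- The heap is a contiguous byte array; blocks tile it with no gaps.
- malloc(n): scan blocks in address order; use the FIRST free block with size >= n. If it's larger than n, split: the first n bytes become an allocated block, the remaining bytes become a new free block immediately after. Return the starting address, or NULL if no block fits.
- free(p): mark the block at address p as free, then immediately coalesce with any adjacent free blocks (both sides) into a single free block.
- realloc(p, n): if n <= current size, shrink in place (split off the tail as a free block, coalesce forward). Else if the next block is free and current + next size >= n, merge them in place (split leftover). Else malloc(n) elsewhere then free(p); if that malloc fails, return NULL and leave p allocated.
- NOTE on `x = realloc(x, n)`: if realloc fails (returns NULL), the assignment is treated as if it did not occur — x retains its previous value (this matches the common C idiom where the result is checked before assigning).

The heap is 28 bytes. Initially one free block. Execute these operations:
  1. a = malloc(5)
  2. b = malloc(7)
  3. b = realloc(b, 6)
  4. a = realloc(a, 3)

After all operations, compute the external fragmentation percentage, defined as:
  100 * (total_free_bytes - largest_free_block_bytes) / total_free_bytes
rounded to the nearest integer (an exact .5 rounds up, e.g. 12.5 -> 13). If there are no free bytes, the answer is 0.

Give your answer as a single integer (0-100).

Op 1: a = malloc(5) -> a = 0; heap: [0-4 ALLOC][5-27 FREE]
Op 2: b = malloc(7) -> b = 5; heap: [0-4 ALLOC][5-11 ALLOC][12-27 FREE]
Op 3: b = realloc(b, 6) -> b = 5; heap: [0-4 ALLOC][5-10 ALLOC][11-27 FREE]
Op 4: a = realloc(a, 3) -> a = 0; heap: [0-2 ALLOC][3-4 FREE][5-10 ALLOC][11-27 FREE]
Free blocks: [2 17] total_free=19 largest=17 -> 100*(19-17)/19 = 200/19 ≈ 10.526 -> rounds to 11

Answer: 11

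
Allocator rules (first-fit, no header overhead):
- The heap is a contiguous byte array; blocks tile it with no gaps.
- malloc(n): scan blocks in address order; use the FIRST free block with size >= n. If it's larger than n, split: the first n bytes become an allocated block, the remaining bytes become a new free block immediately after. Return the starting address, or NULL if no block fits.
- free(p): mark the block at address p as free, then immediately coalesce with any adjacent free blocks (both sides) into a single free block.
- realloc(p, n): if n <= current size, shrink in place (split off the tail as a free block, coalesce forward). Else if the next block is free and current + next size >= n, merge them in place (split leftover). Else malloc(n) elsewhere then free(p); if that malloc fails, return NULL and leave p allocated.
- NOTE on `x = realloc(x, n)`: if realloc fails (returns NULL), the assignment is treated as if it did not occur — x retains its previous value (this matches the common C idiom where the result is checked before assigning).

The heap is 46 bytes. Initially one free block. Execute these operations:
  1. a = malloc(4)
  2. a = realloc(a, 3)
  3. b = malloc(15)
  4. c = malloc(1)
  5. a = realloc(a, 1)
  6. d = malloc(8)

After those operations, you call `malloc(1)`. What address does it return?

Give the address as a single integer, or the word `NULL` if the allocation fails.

Op 1: a = malloc(4) -> a = 0; heap: [0-3 ALLOC][4-45 FREE]
Op 2: a = realloc(a, 3) -> a = 0; heap: [0-2 ALLOC][3-45 FREE]
Op 3: b = malloc(15) -> b = 3; heap: [0-2 ALLOC][3-17 ALLOC][18-45 FREE]
Op 4: c = malloc(1) -> c = 18; heap: [0-2 ALLOC][3-17 ALLOC][18-18 ALLOC][19-45 FREE]
Op 5: a = realloc(a, 1) -> a = 0; heap: [0-0 ALLOC][1-2 FREE][3-17 ALLOC][18-18 ALLOC][19-45 FREE]
Op 6: d = malloc(8) -> d = 19; heap: [0-0 ALLOC][1-2 FREE][3-17 ALLOC][18-18 ALLOC][19-26 ALLOC][27-45 FREE]
malloc(1): first-fit scan over [0-0 ALLOC][1-2 FREE][3-17 ALLOC][18-18 ALLOC][19-26 ALLOC][27-45 FREE] -> 1

Answer: 1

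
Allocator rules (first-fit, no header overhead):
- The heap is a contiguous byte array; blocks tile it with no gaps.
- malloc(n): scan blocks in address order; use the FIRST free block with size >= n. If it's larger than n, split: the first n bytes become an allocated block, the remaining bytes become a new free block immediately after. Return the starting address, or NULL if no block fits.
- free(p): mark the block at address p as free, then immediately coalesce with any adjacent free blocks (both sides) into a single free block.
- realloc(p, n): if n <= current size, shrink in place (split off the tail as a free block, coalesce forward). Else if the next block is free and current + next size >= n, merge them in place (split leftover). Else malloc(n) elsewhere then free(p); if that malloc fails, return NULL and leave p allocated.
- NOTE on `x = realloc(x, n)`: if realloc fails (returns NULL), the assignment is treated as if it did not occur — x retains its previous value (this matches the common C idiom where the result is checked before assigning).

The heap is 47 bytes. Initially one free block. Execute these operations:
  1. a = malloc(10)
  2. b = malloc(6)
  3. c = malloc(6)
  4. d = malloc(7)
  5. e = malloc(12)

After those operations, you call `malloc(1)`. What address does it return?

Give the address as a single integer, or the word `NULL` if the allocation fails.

Op 1: a = malloc(10) -> a = 0; heap: [0-9 ALLOC][10-46 FREE]
Op 2: b = malloc(6) -> b = 10; heap: [0-9 ALLOC][10-15 ALLOC][16-46 FREE]
Op 3: c = malloc(6) -> c = 16; heap: [0-9 ALLOC][10-15 ALLOC][16-21 ALLOC][22-46 FREE]
Op 4: d = malloc(7) -> d = 22; heap: [0-9 ALLOC][10-15 ALLOC][16-21 ALLOC][22-28 ALLOC][29-46 FREE]
Op 5: e = malloc(12) -> e = 29; heap: [0-9 ALLOC][10-15 ALLOC][16-21 ALLOC][22-28 ALLOC][29-40 ALLOC][41-46 FREE]
malloc(1): first-fit scan over [0-9 ALLOC][10-15 ALLOC][16-21 ALLOC][22-28 ALLOC][29-40 ALLOC][41-46 FREE] -> 41

Answer: 41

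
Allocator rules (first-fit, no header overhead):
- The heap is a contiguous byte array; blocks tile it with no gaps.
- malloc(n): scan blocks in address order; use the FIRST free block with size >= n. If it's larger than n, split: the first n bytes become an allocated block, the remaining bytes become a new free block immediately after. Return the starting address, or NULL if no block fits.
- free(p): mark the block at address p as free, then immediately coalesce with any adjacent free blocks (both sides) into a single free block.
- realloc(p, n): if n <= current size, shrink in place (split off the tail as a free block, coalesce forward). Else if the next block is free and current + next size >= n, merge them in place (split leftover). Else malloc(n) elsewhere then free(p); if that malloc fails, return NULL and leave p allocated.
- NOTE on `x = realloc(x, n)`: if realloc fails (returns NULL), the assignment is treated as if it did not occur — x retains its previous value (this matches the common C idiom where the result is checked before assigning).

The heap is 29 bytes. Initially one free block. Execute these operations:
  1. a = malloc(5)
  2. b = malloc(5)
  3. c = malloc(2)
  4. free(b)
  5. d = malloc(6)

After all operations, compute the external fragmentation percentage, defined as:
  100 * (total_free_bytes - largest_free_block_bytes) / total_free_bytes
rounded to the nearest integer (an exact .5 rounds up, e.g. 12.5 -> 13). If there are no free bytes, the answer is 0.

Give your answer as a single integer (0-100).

Answer: 31

Derivation:
Op 1: a = malloc(5) -> a = 0; heap: [0-4 ALLOC][5-28 FREE]
Op 2: b = malloc(5) -> b = 5; heap: [0-4 ALLOC][5-9 ALLOC][10-28 FREE]
Op 3: c = malloc(2) -> c = 10; heap: [0-4 ALLOC][5-9 ALLOC][10-11 ALLOC][12-28 FREE]
Op 4: free(b) -> (freed b); heap: [0-4 ALLOC][5-9 FREE][10-11 ALLOC][12-28 FREE]
Op 5: d = malloc(6) -> d = 12; heap: [0-4 ALLOC][5-9 FREE][10-11 ALLOC][12-17 ALLOC][18-28 FREE]
Free blocks: [5 11] total_free=16 largest=11 -> 100*(16-11)/16 = 500/16 = 31.25 -> rounds to 31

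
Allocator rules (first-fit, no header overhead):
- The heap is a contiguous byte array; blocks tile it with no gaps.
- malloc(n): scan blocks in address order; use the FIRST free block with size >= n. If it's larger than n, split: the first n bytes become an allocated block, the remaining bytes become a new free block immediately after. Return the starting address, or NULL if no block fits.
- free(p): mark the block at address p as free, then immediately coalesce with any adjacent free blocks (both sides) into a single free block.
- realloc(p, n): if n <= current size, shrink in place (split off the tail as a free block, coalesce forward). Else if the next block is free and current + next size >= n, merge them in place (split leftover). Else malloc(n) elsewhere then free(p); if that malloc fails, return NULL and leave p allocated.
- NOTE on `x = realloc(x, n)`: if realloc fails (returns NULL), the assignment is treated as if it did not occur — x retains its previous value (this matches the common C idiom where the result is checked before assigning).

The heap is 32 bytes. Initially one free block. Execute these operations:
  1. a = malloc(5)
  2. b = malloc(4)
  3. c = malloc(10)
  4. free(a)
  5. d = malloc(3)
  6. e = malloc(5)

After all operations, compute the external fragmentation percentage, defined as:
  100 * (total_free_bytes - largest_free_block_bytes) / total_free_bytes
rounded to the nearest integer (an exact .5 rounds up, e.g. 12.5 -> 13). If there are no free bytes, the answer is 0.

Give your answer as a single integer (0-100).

Answer: 20

Derivation:
Op 1: a = malloc(5) -> a = 0; heap: [0-4 ALLOC][5-31 FREE]
Op 2: b = malloc(4) -> b = 5; heap: [0-4 ALLOC][5-8 ALLOC][9-31 FREE]
Op 3: c = malloc(10) -> c = 9; heap: [0-4 ALLOC][5-8 ALLOC][9-18 ALLOC][19-31 FREE]
Op 4: free(a) -> (freed a); heap: [0-4 FREE][5-8 ALLOC][9-18 ALLOC][19-31 FREE]
Op 5: d = malloc(3) -> d = 0; heap: [0-2 ALLOC][3-4 FREE][5-8 ALLOC][9-18 ALLOC][19-31 FREE]
Op 6: e = malloc(5) -> e = 19; heap: [0-2 ALLOC][3-4 FREE][5-8 ALLOC][9-18 ALLOC][19-23 ALLOC][24-31 FREE]
Free blocks: [2 8] total_free=10 largest=8 -> 100*(10-8)/10 = 200/10 = 20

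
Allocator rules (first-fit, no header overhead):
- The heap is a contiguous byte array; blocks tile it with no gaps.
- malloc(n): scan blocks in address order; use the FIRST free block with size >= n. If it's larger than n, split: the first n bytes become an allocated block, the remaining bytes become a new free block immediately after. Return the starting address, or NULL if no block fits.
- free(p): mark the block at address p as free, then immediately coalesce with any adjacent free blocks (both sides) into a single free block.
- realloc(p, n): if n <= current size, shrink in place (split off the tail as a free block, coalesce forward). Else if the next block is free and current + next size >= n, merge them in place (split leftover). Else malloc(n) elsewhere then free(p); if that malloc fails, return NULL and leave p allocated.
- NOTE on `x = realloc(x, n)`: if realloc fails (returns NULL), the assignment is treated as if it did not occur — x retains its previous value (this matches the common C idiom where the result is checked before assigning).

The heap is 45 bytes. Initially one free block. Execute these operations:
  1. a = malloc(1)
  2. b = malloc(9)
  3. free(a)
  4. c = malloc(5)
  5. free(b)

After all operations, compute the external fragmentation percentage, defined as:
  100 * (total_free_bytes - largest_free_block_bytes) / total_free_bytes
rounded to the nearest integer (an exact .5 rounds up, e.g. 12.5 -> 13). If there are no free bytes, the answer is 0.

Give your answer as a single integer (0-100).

Answer: 25

Derivation:
Op 1: a = malloc(1) -> a = 0; heap: [0-0 ALLOC][1-44 FREE]
Op 2: b = malloc(9) -> b = 1; heap: [0-0 ALLOC][1-9 ALLOC][10-44 FREE]
Op 3: free(a) -> (freed a); heap: [0-0 FREE][1-9 ALLOC][10-44 FREE]
Op 4: c = malloc(5) -> c = 10; heap: [0-0 FREE][1-9 ALLOC][10-14 ALLOC][15-44 FREE]
Op 5: free(b) -> (freed b); heap: [0-9 FREE][10-14 ALLOC][15-44 FREE]
Free blocks: [10 30] total_free=40 largest=30 -> 100*(40-30)/40 = 1000/40 = 25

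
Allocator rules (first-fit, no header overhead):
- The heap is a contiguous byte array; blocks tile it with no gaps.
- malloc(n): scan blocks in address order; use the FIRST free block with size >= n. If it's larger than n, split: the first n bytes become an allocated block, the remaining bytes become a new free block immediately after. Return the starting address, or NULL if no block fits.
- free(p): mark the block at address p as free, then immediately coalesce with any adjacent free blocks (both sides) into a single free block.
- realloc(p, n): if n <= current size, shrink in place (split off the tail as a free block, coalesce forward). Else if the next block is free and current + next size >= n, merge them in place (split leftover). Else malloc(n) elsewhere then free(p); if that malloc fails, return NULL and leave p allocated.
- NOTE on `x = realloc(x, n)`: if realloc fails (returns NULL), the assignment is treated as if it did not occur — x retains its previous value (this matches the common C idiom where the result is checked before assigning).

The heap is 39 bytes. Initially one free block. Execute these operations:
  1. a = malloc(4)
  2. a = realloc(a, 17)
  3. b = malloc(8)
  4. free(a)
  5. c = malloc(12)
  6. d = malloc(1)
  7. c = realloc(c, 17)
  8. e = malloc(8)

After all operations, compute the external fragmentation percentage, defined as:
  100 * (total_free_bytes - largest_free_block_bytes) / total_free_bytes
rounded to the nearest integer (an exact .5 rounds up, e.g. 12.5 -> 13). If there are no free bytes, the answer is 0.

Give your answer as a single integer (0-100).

Op 1: a = malloc(4) -> a = 0; heap: [0-3 ALLOC][4-38 FREE]
Op 2: a = realloc(a, 17) -> a = 0; heap: [0-16 ALLOC][17-38 FREE]
Op 3: b = malloc(8) -> b = 17; heap: [0-16 ALLOC][17-24 ALLOC][25-38 FREE]
Op 4: free(a) -> (freed a); heap: [0-16 FREE][17-24 ALLOC][25-38 FREE]
Op 5: c = malloc(12) -> c = 0; heap: [0-11 ALLOC][12-16 FREE][17-24 ALLOC][25-38 FREE]
Op 6: d = malloc(1) -> d = 12; heap: [0-11 ALLOC][12-12 ALLOC][13-16 FREE][17-24 ALLOC][25-38 FREE]
Op 7: c = realloc(c, 17) -> NULL (c unchanged); heap: [0-11 ALLOC][12-12 ALLOC][13-16 FREE][17-24 ALLOC][25-38 FREE]
Op 8: e = malloc(8) -> e = 25; heap: [0-11 ALLOC][12-12 ALLOC][13-16 FREE][17-24 ALLOC][25-32 ALLOC][33-38 FREE]
Free blocks: [4 6] total_free=10 largest=6 -> 100*(10-6)/10 = 400/10 = 40

Answer: 40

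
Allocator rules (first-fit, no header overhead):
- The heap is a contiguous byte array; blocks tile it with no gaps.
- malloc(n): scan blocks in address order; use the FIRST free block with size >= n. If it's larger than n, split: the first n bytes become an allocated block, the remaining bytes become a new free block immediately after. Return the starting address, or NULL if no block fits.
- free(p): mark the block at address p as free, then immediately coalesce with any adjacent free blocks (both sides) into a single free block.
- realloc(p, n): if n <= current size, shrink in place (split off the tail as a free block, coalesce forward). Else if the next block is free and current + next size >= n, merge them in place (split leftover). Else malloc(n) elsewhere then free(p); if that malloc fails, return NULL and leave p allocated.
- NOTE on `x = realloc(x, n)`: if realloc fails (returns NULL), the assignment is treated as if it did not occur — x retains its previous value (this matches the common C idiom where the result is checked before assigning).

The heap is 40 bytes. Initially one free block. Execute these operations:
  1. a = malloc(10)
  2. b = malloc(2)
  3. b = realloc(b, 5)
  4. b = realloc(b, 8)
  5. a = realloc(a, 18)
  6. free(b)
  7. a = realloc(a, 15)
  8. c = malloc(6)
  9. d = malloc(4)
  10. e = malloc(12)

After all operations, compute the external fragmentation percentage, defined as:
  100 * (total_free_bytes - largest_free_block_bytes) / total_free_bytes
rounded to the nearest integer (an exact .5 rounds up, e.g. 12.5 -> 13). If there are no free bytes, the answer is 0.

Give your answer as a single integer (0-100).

Answer: 47

Derivation:
Op 1: a = malloc(10) -> a = 0; heap: [0-9 ALLOC][10-39 FREE]
Op 2: b = malloc(2) -> b = 10; heap: [0-9 ALLOC][10-11 ALLOC][12-39 FREE]
Op 3: b = realloc(b, 5) -> b = 10; heap: [0-9 ALLOC][10-14 ALLOC][15-39 FREE]
Op 4: b = realloc(b, 8) -> b = 10; heap: [0-9 ALLOC][10-17 ALLOC][18-39 FREE]
Op 5: a = realloc(a, 18) -> a = 18; heap: [0-9 FREE][10-17 ALLOC][18-35 ALLOC][36-39 FREE]
Op 6: free(b) -> (freed b); heap: [0-17 FREE][18-35 ALLOC][36-39 FREE]
Op 7: a = realloc(a, 15) -> a = 18; heap: [0-17 FREE][18-32 ALLOC][33-39 FREE]
Op 8: c = malloc(6) -> c = 0; heap: [0-5 ALLOC][6-17 FREE][18-32 ALLOC][33-39 FREE]
Op 9: d = malloc(4) -> d = 6; heap: [0-5 ALLOC][6-9 ALLOC][10-17 FREE][18-32 ALLOC][33-39 FREE]
Op 10: e = malloc(12) -> e = NULL; heap: [0-5 ALLOC][6-9 ALLOC][10-17 FREE][18-32 ALLOC][33-39 FREE]
Free blocks: [8 7] total_free=15 largest=8 -> 100*(15-8)/15 = 700/15 ≈ 46.667 -> rounds to 47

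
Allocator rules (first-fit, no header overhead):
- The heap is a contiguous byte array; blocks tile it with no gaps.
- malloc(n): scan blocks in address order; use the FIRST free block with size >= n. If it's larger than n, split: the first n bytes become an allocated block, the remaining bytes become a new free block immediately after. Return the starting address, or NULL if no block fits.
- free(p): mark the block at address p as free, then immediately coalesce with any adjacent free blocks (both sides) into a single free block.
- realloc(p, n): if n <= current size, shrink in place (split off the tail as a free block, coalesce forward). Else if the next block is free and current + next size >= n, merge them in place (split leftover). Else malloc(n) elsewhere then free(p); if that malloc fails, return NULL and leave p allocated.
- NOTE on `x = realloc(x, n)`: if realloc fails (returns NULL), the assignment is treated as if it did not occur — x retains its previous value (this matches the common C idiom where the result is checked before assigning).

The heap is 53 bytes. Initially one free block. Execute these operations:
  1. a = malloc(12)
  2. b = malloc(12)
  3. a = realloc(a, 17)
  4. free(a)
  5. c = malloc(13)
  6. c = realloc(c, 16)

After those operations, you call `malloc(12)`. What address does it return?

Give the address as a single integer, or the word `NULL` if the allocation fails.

Op 1: a = malloc(12) -> a = 0; heap: [0-11 ALLOC][12-52 FREE]
Op 2: b = malloc(12) -> b = 12; heap: [0-11 ALLOC][12-23 ALLOC][24-52 FREE]
Op 3: a = realloc(a, 17) -> a = 24; heap: [0-11 FREE][12-23 ALLOC][24-40 ALLOC][41-52 FREE]
Op 4: free(a) -> (freed a); heap: [0-11 FREE][12-23 ALLOC][24-52 FREE]
Op 5: c = malloc(13) -> c = 24; heap: [0-11 FREE][12-23 ALLOC][24-36 ALLOC][37-52 FREE]
Op 6: c = realloc(c, 16) -> c = 24; heap: [0-11 FREE][12-23 ALLOC][24-39 ALLOC][40-52 FREE]
malloc(12): first-fit scan over [0-11 FREE][12-23 ALLOC][24-39 ALLOC][40-52 FREE] -> 0

Answer: 0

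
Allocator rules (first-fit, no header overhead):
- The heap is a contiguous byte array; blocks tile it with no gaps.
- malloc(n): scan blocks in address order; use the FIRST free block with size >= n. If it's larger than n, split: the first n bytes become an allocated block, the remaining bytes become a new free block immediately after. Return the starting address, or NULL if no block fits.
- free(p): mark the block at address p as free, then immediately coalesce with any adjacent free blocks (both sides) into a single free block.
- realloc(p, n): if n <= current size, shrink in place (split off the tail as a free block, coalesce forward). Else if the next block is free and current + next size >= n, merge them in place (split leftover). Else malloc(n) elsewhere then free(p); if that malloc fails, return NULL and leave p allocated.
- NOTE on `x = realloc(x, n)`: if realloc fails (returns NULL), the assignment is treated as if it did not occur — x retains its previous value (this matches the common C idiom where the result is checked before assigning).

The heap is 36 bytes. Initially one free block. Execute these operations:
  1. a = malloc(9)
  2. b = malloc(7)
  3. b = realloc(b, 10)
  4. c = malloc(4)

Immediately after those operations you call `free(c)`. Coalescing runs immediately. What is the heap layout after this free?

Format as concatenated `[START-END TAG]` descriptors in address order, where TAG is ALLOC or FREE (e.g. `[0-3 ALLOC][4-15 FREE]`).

Op 1: a = malloc(9) -> a = 0; heap: [0-8 ALLOC][9-35 FREE]
Op 2: b = malloc(7) -> b = 9; heap: [0-8 ALLOC][9-15 ALLOC][16-35 FREE]
Op 3: b = realloc(b, 10) -> b = 9; heap: [0-8 ALLOC][9-18 ALLOC][19-35 FREE]
Op 4: c = malloc(4) -> c = 19; heap: [0-8 ALLOC][9-18 ALLOC][19-22 ALLOC][23-35 FREE]
free(c): c = 19 -> block [19-22 ALLOC]; mark free, coalesce with adjacent free neighbors -> [0-8 ALLOC][9-18 ALLOC][19-35 FREE]

Answer: [0-8 ALLOC][9-18 ALLOC][19-35 FREE]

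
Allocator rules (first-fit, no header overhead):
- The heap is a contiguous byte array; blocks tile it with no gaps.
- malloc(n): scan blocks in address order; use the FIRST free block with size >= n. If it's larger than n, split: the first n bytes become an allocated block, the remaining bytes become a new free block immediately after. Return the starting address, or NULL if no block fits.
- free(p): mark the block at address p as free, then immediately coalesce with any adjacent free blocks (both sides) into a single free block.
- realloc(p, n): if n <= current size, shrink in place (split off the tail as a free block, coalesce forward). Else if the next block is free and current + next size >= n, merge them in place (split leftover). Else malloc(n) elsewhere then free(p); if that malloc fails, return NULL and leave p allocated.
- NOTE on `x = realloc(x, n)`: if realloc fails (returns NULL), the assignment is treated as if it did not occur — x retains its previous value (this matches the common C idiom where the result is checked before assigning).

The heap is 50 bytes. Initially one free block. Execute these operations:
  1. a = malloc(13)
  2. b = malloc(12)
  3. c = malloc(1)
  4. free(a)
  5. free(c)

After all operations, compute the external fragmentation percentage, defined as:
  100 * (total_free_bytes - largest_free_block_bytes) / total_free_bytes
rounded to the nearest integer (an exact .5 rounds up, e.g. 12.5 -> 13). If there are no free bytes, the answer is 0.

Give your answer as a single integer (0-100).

Op 1: a = malloc(13) -> a = 0; heap: [0-12 ALLOC][13-49 FREE]
Op 2: b = malloc(12) -> b = 13; heap: [0-12 ALLOC][13-24 ALLOC][25-49 FREE]
Op 3: c = malloc(1) -> c = 25; heap: [0-12 ALLOC][13-24 ALLOC][25-25 ALLOC][26-49 FREE]
Op 4: free(a) -> (freed a); heap: [0-12 FREE][13-24 ALLOC][25-25 ALLOC][26-49 FREE]
Op 5: free(c) -> (freed c); heap: [0-12 FREE][13-24 ALLOC][25-49 FREE]
Free blocks: [13 25] total_free=38 largest=25 -> 100*(38-25)/38 = 1300/38 ≈ 34.211 -> rounds to 34

Answer: 34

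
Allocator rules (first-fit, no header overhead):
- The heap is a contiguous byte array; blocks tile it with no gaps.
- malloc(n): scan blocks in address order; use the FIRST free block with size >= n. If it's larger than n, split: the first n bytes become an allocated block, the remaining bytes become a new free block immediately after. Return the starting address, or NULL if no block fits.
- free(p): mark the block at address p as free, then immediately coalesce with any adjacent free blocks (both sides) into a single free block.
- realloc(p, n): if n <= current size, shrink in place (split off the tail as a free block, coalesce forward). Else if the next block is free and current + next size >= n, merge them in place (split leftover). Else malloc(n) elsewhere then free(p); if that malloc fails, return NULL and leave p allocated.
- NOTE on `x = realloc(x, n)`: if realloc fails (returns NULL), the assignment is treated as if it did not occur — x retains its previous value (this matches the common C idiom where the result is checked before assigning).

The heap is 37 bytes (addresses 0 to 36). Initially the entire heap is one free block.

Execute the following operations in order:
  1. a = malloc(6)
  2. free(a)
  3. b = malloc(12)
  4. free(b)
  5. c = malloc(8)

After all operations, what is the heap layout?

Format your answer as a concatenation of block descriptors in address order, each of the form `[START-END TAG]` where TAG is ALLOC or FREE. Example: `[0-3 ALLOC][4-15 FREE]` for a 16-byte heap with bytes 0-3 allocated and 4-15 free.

Answer: [0-7 ALLOC][8-36 FREE]

Derivation:
Op 1: a = malloc(6) -> a = 0; heap: [0-5 ALLOC][6-36 FREE]
Op 2: free(a) -> (freed a); heap: [0-36 FREE]
Op 3: b = malloc(12) -> b = 0; heap: [0-11 ALLOC][12-36 FREE]
Op 4: free(b) -> (freed b); heap: [0-36 FREE]
Op 5: c = malloc(8) -> c = 0; heap: [0-7 ALLOC][8-36 FREE]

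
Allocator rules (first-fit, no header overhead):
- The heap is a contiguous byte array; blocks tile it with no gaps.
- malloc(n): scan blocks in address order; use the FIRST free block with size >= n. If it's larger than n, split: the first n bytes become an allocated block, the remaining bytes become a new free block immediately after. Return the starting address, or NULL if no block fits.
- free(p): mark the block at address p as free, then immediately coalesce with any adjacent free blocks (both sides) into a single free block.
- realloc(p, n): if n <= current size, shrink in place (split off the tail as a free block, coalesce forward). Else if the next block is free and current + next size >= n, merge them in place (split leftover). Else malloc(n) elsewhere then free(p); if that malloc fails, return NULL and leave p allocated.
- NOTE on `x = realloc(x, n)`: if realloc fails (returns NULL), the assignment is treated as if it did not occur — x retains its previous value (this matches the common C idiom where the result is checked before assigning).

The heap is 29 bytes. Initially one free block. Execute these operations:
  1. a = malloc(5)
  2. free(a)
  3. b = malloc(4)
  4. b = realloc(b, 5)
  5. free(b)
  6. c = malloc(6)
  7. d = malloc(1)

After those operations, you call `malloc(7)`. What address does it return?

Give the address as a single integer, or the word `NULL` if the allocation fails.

Answer: 7

Derivation:
Op 1: a = malloc(5) -> a = 0; heap: [0-4 ALLOC][5-28 FREE]
Op 2: free(a) -> (freed a); heap: [0-28 FREE]
Op 3: b = malloc(4) -> b = 0; heap: [0-3 ALLOC][4-28 FREE]
Op 4: b = realloc(b, 5) -> b = 0; heap: [0-4 ALLOC][5-28 FREE]
Op 5: free(b) -> (freed b); heap: [0-28 FREE]
Op 6: c = malloc(6) -> c = 0; heap: [0-5 ALLOC][6-28 FREE]
Op 7: d = malloc(1) -> d = 6; heap: [0-5 ALLOC][6-6 ALLOC][7-28 FREE]
malloc(7): first-fit scan over [0-5 ALLOC][6-6 ALLOC][7-28 FREE] -> 7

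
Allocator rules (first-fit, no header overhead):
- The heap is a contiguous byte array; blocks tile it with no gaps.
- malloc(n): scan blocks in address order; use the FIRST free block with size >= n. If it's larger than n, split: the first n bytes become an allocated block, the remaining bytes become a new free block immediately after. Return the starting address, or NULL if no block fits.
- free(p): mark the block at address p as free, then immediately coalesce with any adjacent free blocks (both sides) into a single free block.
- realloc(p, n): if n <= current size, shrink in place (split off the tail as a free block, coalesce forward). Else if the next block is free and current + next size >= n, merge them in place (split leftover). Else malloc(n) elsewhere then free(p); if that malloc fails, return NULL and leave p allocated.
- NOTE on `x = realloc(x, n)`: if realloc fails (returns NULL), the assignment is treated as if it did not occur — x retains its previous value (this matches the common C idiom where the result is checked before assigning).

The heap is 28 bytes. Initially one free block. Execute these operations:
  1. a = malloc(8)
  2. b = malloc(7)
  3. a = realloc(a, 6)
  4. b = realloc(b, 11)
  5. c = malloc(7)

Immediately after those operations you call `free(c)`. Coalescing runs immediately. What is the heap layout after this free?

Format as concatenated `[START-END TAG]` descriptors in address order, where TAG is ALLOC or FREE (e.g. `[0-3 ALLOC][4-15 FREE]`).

Answer: [0-5 ALLOC][6-7 FREE][8-18 ALLOC][19-27 FREE]

Derivation:
Op 1: a = malloc(8) -> a = 0; heap: [0-7 ALLOC][8-27 FREE]
Op 2: b = malloc(7) -> b = 8; heap: [0-7 ALLOC][8-14 ALLOC][15-27 FREE]
Op 3: a = realloc(a, 6) -> a = 0; heap: [0-5 ALLOC][6-7 FREE][8-14 ALLOC][15-27 FREE]
Op 4: b = realloc(b, 11) -> b = 8; heap: [0-5 ALLOC][6-7 FREE][8-18 ALLOC][19-27 FREE]
Op 5: c = malloc(7) -> c = 19; heap: [0-5 ALLOC][6-7 FREE][8-18 ALLOC][19-25 ALLOC][26-27 FREE]
free(c): c = 19 -> block [19-25 ALLOC]; mark free, coalesce with adjacent free neighbors -> [0-5 ALLOC][6-7 FREE][8-18 ALLOC][19-27 FREE]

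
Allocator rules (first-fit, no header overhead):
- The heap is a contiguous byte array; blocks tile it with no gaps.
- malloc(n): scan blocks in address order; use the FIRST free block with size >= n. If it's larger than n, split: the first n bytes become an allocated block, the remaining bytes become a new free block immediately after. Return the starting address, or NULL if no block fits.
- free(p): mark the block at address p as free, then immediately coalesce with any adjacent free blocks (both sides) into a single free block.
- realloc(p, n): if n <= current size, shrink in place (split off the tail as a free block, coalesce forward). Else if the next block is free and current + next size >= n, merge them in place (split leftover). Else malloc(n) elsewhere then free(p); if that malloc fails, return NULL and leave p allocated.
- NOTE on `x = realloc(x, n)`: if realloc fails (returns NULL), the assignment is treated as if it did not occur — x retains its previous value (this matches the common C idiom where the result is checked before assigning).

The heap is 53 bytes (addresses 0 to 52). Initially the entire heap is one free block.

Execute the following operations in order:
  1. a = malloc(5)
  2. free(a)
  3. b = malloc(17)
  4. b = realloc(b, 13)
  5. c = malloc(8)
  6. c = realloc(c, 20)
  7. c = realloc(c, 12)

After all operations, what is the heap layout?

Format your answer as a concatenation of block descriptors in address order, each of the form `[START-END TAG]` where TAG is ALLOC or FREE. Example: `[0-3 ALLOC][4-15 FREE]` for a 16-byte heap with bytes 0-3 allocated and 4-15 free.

Answer: [0-12 ALLOC][13-24 ALLOC][25-52 FREE]

Derivation:
Op 1: a = malloc(5) -> a = 0; heap: [0-4 ALLOC][5-52 FREE]
Op 2: free(a) -> (freed a); heap: [0-52 FREE]
Op 3: b = malloc(17) -> b = 0; heap: [0-16 ALLOC][17-52 FREE]
Op 4: b = realloc(b, 13) -> b = 0; heap: [0-12 ALLOC][13-52 FREE]
Op 5: c = malloc(8) -> c = 13; heap: [0-12 ALLOC][13-20 ALLOC][21-52 FREE]
Op 6: c = realloc(c, 20) -> c = 13; heap: [0-12 ALLOC][13-32 ALLOC][33-52 FREE]
Op 7: c = realloc(c, 12) -> c = 13; heap: [0-12 ALLOC][13-24 ALLOC][25-52 FREE]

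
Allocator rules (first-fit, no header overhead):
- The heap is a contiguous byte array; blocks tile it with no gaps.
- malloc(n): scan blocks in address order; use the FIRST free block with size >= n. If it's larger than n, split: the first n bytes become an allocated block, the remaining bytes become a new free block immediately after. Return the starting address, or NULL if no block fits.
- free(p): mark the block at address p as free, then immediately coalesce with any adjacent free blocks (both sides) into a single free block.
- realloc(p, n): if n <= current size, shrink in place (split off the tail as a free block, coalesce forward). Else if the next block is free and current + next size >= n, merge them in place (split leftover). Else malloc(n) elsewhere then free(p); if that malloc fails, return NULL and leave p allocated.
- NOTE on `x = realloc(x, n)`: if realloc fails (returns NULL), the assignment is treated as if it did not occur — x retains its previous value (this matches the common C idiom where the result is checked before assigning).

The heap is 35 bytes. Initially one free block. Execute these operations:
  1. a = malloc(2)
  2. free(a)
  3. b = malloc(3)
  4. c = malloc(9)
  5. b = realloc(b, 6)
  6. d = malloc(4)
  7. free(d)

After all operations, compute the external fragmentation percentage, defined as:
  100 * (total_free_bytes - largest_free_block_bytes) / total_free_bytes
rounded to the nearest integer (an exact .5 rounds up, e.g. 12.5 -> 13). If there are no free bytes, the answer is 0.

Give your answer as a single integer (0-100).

Answer: 15

Derivation:
Op 1: a = malloc(2) -> a = 0; heap: [0-1 ALLOC][2-34 FREE]
Op 2: free(a) -> (freed a); heap: [0-34 FREE]
Op 3: b = malloc(3) -> b = 0; heap: [0-2 ALLOC][3-34 FREE]
Op 4: c = malloc(9) -> c = 3; heap: [0-2 ALLOC][3-11 ALLOC][12-34 FREE]
Op 5: b = realloc(b, 6) -> b = 12; heap: [0-2 FREE][3-11 ALLOC][12-17 ALLOC][18-34 FREE]
Op 6: d = malloc(4) -> d = 18; heap: [0-2 FREE][3-11 ALLOC][12-17 ALLOC][18-21 ALLOC][22-34 FREE]
Op 7: free(d) -> (freed d); heap: [0-2 FREE][3-11 ALLOC][12-17 ALLOC][18-34 FREE]
Free blocks: [3 17] total_free=20 largest=17 -> 100*(20-17)/20 = 300/20 = 15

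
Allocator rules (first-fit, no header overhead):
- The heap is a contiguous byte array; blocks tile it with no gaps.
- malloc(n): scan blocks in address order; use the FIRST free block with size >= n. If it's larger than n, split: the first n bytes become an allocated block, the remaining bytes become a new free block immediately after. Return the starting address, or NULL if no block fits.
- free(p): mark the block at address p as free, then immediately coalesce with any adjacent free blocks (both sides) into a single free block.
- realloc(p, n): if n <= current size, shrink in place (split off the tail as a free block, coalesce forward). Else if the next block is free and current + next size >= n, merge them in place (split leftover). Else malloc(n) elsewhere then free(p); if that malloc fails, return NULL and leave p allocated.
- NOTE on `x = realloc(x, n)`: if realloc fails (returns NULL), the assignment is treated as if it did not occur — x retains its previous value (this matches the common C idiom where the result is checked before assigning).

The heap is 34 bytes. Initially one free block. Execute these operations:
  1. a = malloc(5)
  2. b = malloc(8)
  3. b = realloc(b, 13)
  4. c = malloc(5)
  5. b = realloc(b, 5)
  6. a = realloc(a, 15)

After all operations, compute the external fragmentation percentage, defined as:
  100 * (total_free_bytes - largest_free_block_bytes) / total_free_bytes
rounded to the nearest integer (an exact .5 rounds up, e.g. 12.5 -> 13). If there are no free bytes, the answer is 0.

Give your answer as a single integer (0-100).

Answer: 42

Derivation:
Op 1: a = malloc(5) -> a = 0; heap: [0-4 ALLOC][5-33 FREE]
Op 2: b = malloc(8) -> b = 5; heap: [0-4 ALLOC][5-12 ALLOC][13-33 FREE]
Op 3: b = realloc(b, 13) -> b = 5; heap: [0-4 ALLOC][5-17 ALLOC][18-33 FREE]
Op 4: c = malloc(5) -> c = 18; heap: [0-4 ALLOC][5-17 ALLOC][18-22 ALLOC][23-33 FREE]
Op 5: b = realloc(b, 5) -> b = 5; heap: [0-4 ALLOC][5-9 ALLOC][10-17 FREE][18-22 ALLOC][23-33 FREE]
Op 6: a = realloc(a, 15) -> NULL (a unchanged); heap: [0-4 ALLOC][5-9 ALLOC][10-17 FREE][18-22 ALLOC][23-33 FREE]
Free blocks: [8 11] total_free=19 largest=11 -> 100*(19-11)/19 = 800/19 ≈ 42.105 -> rounds to 42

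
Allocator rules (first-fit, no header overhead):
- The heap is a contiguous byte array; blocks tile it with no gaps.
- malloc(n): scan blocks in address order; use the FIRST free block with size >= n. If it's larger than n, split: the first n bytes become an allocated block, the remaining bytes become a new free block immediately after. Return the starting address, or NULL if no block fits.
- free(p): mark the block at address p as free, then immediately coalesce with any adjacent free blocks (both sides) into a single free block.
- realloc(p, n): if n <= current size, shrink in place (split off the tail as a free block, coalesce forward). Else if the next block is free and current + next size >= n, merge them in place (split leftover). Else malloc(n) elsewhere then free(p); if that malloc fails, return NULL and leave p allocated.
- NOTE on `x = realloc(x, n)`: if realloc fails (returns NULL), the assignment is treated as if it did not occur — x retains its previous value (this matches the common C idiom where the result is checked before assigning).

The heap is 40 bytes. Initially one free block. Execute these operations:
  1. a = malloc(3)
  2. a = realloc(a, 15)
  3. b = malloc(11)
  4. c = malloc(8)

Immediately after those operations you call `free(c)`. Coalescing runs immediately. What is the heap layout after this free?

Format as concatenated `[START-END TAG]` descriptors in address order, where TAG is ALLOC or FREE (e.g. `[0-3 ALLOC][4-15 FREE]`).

Op 1: a = malloc(3) -> a = 0; heap: [0-2 ALLOC][3-39 FREE]
Op 2: a = realloc(a, 15) -> a = 0; heap: [0-14 ALLOC][15-39 FREE]
Op 3: b = malloc(11) -> b = 15; heap: [0-14 ALLOC][15-25 ALLOC][26-39 FREE]
Op 4: c = malloc(8) -> c = 26; heap: [0-14 ALLOC][15-25 ALLOC][26-33 ALLOC][34-39 FREE]
free(c): c = 26 -> block [26-33 ALLOC]; mark free, coalesce with adjacent free neighbors -> [0-14 ALLOC][15-25 ALLOC][26-39 FREE]

Answer: [0-14 ALLOC][15-25 ALLOC][26-39 FREE]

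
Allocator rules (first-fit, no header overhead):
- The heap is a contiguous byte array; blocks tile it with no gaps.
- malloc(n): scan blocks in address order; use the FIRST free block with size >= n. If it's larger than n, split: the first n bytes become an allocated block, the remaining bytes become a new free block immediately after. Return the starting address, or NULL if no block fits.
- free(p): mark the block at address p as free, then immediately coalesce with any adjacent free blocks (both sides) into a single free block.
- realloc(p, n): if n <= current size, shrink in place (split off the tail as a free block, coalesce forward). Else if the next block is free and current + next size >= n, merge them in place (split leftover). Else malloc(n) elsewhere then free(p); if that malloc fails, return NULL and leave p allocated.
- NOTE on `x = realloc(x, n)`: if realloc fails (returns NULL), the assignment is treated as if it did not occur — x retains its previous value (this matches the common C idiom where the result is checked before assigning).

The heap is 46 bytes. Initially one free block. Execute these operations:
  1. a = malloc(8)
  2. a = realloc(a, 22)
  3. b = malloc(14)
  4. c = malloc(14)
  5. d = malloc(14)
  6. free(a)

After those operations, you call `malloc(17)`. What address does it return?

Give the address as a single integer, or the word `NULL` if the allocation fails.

Answer: 0

Derivation:
Op 1: a = malloc(8) -> a = 0; heap: [0-7 ALLOC][8-45 FREE]
Op 2: a = realloc(a, 22) -> a = 0; heap: [0-21 ALLOC][22-45 FREE]
Op 3: b = malloc(14) -> b = 22; heap: [0-21 ALLOC][22-35 ALLOC][36-45 FREE]
Op 4: c = malloc(14) -> c = NULL; heap: [0-21 ALLOC][22-35 ALLOC][36-45 FREE]
Op 5: d = malloc(14) -> d = NULL; heap: [0-21 ALLOC][22-35 ALLOC][36-45 FREE]
Op 6: free(a) -> (freed a); heap: [0-21 FREE][22-35 ALLOC][36-45 FREE]
malloc(17): first-fit scan over [0-21 FREE][22-35 ALLOC][36-45 FREE] -> 0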